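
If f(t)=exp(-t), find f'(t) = -exp(-t)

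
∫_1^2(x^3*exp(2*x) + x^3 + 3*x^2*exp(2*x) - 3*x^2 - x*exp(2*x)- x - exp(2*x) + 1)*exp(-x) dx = -6*exp(-2) + 6*exp(2)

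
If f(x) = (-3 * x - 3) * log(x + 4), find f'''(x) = (3*x + 30)/(x^3 + 12*x^2 + 48*x + 64)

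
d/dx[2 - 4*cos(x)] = 4*sin(x)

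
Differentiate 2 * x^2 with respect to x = 4*x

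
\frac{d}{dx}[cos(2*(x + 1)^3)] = -6*(x + 1)^2*sin(2*x^3 + 6*x^2 + 6*x + 2)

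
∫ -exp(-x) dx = exp(-x) + C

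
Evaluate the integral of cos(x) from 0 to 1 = sin(1)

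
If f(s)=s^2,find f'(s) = 2*s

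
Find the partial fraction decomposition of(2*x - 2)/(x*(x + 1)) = 4/(x + 1) - 2/x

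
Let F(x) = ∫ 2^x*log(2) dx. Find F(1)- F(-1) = 3/2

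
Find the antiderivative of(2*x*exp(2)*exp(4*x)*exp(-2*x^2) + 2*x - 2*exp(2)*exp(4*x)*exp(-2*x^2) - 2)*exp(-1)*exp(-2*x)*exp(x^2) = -2*sinh(-x^2 + 2*x + 1) + C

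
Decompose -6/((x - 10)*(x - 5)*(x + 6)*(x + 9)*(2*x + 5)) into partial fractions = -32/(11375*(2*x + 5)) - 1/(1729*(x + 9)) + 1/(616*(x + 6)) + 1/(1925*(x - 5)) - 3/(19000*(x - 10))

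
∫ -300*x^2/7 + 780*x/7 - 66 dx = -100*x^3/7 + 390*x^2/7 - 66*x + C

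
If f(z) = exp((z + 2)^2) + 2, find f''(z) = 4*z^2*exp(z^2 + 4*z + 4) + 16*z*exp(z^2 + 4*z + 4) + 18*exp(z^2 + 4*z + 4)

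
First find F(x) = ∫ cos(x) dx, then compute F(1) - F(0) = sin(1)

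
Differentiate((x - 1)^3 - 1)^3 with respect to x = 9*x^8 - 72*x^7 + 252*x^6 - 522*x^5 + 720*x^4 - 684*x^3 + 441*x^2 - 180*x + 36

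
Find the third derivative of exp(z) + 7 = exp(z)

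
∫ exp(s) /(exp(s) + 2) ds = log(2*exp(s) + 4) + C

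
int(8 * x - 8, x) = 4*x^2 - 8*x + C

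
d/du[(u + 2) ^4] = 4*u^3 + 24*u^2 + 48*u + 32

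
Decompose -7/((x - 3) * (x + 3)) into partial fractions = 7/(6*(x + 3)) - 7/(6*(x - 3))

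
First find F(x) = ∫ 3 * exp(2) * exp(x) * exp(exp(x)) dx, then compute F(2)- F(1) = -3*exp(2 + E) + 3*exp(2 + exp(2))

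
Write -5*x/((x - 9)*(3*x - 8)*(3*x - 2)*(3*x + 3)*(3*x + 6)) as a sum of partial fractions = -1/(600*(3*x - 2)) + 10/(4389*(3*x - 8)) + 5/(5544*(x + 2)) - 1/(990*(x + 1)) - 1/(10450*(x - 9))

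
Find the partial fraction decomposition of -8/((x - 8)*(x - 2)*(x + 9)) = -8/(187*(x + 9)) + 4/(33*(x - 2)) - 4/(51*(x - 8))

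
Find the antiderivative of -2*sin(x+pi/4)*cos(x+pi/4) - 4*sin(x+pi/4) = (cos(x + pi/4) + 2)^2 + C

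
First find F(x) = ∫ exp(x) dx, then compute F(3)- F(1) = -E + exp(3)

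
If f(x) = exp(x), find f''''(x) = exp(x)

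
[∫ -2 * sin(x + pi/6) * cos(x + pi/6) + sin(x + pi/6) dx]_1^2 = cos(pi/6 + 1) + cos(pi/3 + 4)/2 - cos(pi/3 + 2)/2 - cos(pi/6 + 2)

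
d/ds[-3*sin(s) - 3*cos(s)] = 3*sin(s) - 3*cos(s)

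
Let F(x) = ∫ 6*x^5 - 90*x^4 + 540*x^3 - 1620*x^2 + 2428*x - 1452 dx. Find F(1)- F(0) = -660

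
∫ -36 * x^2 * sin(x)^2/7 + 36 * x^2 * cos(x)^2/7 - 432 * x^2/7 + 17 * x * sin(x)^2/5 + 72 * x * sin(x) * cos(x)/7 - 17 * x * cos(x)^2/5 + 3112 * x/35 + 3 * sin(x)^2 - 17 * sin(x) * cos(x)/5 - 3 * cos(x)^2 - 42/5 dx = (-8*x + sin(2*x) + 12)*(18*x^2/7 - 17*x/10 - 3/2) + C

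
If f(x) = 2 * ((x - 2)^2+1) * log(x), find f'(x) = (4*x^2*log(x) + 2*x^2 - 8*x*log(x) - 8*x + 10)/x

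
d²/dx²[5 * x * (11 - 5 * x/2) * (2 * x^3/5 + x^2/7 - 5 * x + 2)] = -100*x^3 + 1698*x^2/7 + 2955*x/7 - 600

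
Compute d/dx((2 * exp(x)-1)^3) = 24*exp(3*x) - 24*exp(2*x) + 6*exp(x)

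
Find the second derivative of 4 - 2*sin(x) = 2*sin(x)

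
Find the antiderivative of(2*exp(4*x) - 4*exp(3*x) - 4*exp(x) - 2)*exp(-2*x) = ((exp(x) - 2)*exp(x) - 1)^2*exp(-2*x) + C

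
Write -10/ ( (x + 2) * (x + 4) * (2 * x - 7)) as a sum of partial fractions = -8/(33*(2*x - 7)) - 1/(3*(x + 4)) + 5/(11*(x + 2))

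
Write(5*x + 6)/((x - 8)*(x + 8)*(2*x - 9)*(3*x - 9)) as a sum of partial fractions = -76/(525*(2*x - 9)) + 17/(6600*(x + 8)) + 7/(165*(x - 3)) + 23/(840*(x - 8))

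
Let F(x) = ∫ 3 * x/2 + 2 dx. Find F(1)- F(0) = 11/4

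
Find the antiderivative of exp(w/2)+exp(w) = (exp(w/2) + 1)^2 + C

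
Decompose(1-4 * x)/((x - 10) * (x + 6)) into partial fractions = -25/(16*(x + 6)) - 39/(16*(x - 10))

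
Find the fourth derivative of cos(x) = cos(x)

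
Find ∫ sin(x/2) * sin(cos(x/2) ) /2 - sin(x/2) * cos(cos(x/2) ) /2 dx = sqrt(2)*sin(cos(x/2) + pi/4) + C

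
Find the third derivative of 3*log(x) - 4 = 6/x^3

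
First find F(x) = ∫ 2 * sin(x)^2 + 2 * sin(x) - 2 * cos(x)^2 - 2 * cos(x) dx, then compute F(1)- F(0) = -2*sqrt(2)*sin(pi/4 + 1) - sin(2) + 2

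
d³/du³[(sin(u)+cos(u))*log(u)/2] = sqrt(2)*(-u^3*log(u)*cos(u + pi/4) - 3*u^2*sin(u + pi/4) - 3*u*cos(u + pi/4) + 2*sin(u + pi/4))/(2*u^3)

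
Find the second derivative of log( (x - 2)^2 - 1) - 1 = (-2*x^2 + 8*x - 10)/(x^4 - 8*x^3 + 22*x^2 - 24*x + 9)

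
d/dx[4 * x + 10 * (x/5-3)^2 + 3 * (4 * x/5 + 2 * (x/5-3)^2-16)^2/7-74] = 48*x^3/4375 - 288*x^2/875 + 572*x/175 - 376/35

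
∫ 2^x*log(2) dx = 2^x + C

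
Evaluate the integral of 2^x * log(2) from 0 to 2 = 3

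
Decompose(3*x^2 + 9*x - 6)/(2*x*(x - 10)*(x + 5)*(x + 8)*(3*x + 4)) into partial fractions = -513/(29920*(3*x + 4)) + 19/(2880*(x + 8)) - 4/(825*(x + 5)) + 8/(3825*(x - 10)) + 3/(1600*x)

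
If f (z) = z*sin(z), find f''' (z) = -z*cos(z) - 3*sin(z)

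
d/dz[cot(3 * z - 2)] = -3/sin(3*z - 2)^2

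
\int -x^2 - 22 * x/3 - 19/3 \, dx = -x^3/3 - 11*x^2/3 - 19*x/3 + C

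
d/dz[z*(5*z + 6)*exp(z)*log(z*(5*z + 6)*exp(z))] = 5*z^2*exp(z)*log(5*z^2*exp(z) + 6*z*exp(z)) + 5*z^2*exp(z) + 16*z*exp(z)*log(5*z^2*exp(z) + 6*z*exp(z)) + 16*z*exp(z) + 6*exp(z)*log(5*z^2*exp(z) + 6*z*exp(z)) + 6*exp(z)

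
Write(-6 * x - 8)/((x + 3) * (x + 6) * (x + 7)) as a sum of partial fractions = 17/(2*(x + 7)) - 28/(3*(x + 6)) + 5/(6*(x + 3))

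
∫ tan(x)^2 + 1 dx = tan(x) + C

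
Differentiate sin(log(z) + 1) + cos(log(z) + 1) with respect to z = sqrt(2)*cos(log(z) + pi/4 + 1)/z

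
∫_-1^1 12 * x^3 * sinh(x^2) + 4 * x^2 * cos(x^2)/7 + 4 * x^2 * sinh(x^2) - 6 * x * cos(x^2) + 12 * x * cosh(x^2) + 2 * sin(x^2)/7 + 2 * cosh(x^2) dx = 4*sin(1)/7 + 4*cosh(1)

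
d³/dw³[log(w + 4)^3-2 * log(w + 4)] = (6*log(w + 4)^2 - 18*log(w + 4) + 2)/(w^3 + 12*w^2 + 48*w + 64)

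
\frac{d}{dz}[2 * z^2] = 4*z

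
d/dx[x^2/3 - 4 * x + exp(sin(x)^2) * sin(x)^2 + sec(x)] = 2*x/3 - 2*exp(sin(x)^2)*sin(x)^5/cos(x) + 2*exp(sin(x)^2)*tan(x) + sin(x)/cos(x)^2 - 4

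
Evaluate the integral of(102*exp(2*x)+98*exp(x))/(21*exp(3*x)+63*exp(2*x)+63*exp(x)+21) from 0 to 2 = -33/14 + 2*exp(4)/(21*(1 + exp(2))^2) + 14*exp(2)/(3*(1 + exp(2)))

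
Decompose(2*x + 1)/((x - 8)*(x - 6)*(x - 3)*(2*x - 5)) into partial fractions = -48/(77*(2*x - 5)) + 7/(15*(x - 3)) - 13/(42*(x - 6)) + 17/(110*(x - 8))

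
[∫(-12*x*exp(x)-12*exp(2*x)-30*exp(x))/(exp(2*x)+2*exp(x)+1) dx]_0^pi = 6*(-2*pi - 3)*exp(pi)/(1 + exp(pi)) + 9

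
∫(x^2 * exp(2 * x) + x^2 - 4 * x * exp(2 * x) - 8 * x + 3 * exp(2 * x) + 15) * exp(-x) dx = 2*(x - 3)^2*sinh(x) + C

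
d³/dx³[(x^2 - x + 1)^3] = 120*x^3 - 180*x^2 + 144*x - 42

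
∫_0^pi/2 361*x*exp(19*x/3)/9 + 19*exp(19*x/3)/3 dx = 19*pi*exp(19*pi/6)/6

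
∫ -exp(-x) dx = exp(-x) + C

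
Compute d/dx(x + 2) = 1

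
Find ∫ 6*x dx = 3*x^2 + C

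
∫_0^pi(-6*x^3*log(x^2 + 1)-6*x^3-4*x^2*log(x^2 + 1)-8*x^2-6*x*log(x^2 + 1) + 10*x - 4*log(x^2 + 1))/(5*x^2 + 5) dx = (-3*pi^2 - 4*pi + 5)*log(1 + pi^2)/5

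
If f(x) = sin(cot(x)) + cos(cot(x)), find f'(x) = -sqrt(2)*cos(pi/4 + 1/tan(x))/sin(x)^2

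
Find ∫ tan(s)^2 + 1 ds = tan(s) + C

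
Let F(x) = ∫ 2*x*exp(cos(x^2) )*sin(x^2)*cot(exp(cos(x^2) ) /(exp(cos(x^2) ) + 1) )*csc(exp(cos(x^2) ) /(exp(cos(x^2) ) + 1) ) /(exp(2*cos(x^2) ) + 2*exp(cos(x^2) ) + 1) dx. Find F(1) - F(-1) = 0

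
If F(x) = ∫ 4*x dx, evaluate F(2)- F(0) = 8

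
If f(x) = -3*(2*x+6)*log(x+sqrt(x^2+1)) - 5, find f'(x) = (-6*x^2*log(x + sqrt(x^2 + 1)) - 6*x^2 - 6*x*sqrt(x^2 + 1)*log(x + sqrt(x^2 + 1)) - 6*x*sqrt(x^2 + 1) - 18*x - 18*sqrt(x^2 + 1) - 6*log(x + sqrt(x^2 + 1)))/(x^2 + x*sqrt(x^2 + 1) + 1)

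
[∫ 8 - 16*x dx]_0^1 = 0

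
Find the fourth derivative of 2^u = 2^u*log(2)^4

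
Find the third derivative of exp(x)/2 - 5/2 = exp(x)/2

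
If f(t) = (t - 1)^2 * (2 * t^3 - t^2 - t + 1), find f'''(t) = 120*t^2 - 120*t + 18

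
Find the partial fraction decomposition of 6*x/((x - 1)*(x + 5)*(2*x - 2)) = -5/(12*(x + 5)) + 5/(12*(x - 1)) + 1/(2*(x - 1)^2)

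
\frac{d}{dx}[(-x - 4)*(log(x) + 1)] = (-x*log(x) - 2*x - 4)/x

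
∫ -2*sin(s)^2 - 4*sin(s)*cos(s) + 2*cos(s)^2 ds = sqrt(2)*sin(2*s + pi/4) + C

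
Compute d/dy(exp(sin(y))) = exp(sin(y))*cos(y)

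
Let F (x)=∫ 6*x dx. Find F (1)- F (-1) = 0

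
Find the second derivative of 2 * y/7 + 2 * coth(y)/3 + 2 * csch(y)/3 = 2*(cosh(y) + 1)^2/(3*sinh(y)^3)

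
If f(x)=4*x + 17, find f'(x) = 4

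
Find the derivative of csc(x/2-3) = -cot(x/2 - 3)*csc(x/2 - 3)/2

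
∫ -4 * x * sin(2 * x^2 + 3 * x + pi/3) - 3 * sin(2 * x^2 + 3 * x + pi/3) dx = cos(2*x^2 + 3*x + pi/3) + C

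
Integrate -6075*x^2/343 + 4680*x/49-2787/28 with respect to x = -2025*x^3/343 + 2340*x^2/49 - 2787*x/28 + C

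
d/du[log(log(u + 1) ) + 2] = 1/(u*log(u + 1) + log(u + 1))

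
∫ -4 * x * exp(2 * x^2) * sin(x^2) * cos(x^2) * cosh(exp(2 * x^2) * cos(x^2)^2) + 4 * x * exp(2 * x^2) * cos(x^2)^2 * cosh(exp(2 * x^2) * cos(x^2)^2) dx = sinh(exp(2*x^2)*cos(x^2)^2) + C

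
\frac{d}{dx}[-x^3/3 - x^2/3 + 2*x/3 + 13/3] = -x^2 - 2*x/3 + 2/3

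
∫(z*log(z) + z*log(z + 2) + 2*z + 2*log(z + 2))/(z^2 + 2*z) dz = (log(z) + 2)*log(z + 2) + C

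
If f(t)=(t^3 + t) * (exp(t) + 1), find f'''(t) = t^3*exp(t) + 9*t^2*exp(t) + 19*t*exp(t) + 9*exp(t) + 6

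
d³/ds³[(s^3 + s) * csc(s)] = (s^3*cos(s)/sin(s) - 6*s^3*cos(s)/sin(s)^3 - 9*s^2 + 18*s^2/sin(s)^2 - 17*s*cos(s)/sin(s) - 6*s*cos(s)/sin(s)^3 + 3 + 6/sin(s)^2)/sin(s)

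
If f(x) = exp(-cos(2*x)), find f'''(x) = 2*(-sin(2*x) + 6*sin(4*x) - sin(6*x))*exp(-cos(2*x))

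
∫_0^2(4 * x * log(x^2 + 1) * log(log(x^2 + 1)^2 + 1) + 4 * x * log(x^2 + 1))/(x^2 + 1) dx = (1 + log(5)^2)*log(1 + log(5)^2)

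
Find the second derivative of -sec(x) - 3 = 1/cos(x) - 2/cos(x)^3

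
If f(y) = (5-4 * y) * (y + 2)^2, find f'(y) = -12*y^2 - 22*y + 4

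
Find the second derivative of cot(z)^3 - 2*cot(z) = 12*cot(z)^5 + 14*cot(z)^3 + 2*cot(z)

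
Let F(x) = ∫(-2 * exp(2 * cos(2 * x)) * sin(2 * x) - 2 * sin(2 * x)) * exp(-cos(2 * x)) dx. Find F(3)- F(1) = -exp(cos(2)) - exp(-cos(6)) + exp(-cos(2)) + exp(cos(6))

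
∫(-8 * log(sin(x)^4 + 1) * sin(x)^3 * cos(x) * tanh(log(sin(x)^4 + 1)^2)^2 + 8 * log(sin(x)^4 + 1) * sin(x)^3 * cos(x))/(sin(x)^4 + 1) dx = tanh(log(sin(x)^4 + 1)^2) + C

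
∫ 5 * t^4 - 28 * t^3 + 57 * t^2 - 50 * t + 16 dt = t^5 - 7*t^4 + 19*t^3 - 25*t^2 + 16*t + C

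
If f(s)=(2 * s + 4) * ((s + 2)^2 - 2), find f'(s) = 6*s^2 + 24*s + 20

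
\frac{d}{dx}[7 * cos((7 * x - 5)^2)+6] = 98*(5 - 7*x)*sin(49*x^2 - 70*x + 25)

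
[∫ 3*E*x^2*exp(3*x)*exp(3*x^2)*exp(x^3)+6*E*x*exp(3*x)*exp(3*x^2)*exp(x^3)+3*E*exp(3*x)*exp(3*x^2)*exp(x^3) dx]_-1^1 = -1 + exp(8)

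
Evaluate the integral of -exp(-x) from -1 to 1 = -E + exp(-1)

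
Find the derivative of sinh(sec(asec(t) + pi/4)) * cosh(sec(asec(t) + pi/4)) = sqrt(2)*(t*sqrt(1 - 1/t^2) + 1)*cosh(2*sqrt(2)*t/(t*sqrt(1 - 1/t^2) - 1))/(t*sqrt(1 - 1/t^2)*(t*sqrt(1 - 1/t^2) - 1)^2)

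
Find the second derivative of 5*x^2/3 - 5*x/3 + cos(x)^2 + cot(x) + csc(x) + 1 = 4*sin(x)^2 + 4/3 - 1/sin(x) + 2*cos(x)/sin(x)^3 + 2/sin(x)^3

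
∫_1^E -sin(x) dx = cos(E) - cos(1)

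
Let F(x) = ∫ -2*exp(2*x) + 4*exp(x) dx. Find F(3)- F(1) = -(-1 + exp(3))^2 - 2*E + (-1 + E)^2 + 2*exp(3)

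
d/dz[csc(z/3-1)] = -cot(z/3 - 1)*csc(z/3 - 1)/3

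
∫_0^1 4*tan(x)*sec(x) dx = -4 + 4*sec(1)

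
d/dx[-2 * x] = -2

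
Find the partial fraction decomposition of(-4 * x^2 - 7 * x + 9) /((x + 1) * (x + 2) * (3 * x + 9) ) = -1/(x + 3) - 7/(3*(x + 2)) + 2/(x + 1)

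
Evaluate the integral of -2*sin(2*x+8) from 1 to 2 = -cos(10) + cos(12)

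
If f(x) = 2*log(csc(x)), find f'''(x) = -4*cos(x)/sin(x)^3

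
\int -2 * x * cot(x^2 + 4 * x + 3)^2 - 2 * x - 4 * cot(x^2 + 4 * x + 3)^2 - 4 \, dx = cot((x + 2)^2 - 1) + C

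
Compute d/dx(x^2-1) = 2*x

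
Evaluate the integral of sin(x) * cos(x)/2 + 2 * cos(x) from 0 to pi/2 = 9/4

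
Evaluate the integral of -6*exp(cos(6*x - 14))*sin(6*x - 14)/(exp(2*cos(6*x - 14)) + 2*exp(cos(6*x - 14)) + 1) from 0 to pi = 0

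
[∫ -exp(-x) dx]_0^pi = -1 + exp(-pi)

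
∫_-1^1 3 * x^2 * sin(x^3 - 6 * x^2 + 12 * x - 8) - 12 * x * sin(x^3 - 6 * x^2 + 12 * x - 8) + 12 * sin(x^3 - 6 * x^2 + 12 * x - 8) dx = -cos(1) + cos(27)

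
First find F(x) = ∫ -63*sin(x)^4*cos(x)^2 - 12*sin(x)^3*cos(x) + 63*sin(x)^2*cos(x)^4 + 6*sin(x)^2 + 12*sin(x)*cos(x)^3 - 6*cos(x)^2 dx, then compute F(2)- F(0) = 21*sin(2)^3*cos(2)^3 + 3*(1 - cos(8))/4 - 3*sin(4)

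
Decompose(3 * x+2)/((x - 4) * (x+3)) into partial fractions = 1/(x + 3) + 2/(x - 4)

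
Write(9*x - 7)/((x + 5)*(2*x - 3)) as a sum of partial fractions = 1/(2*x - 3) + 4/(x + 5)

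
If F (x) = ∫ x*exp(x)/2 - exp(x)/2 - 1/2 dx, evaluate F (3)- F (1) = -1 + E/2 + exp(3)/2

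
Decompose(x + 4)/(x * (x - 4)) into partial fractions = 2/(x - 4) - 1/x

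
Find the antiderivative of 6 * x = 3*x^2 + C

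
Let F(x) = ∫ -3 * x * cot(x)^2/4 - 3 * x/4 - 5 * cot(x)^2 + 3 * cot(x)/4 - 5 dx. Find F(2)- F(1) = -23*cot(1)/4 + 13*cot(2)/2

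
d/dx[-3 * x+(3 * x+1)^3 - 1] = 81*x^2 + 54*x + 6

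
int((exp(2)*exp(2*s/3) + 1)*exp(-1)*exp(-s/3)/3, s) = 2*sinh(s/3 + 1) + C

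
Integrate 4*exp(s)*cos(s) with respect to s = 2*sqrt(2)*exp(s)*sin(s + pi/4) + C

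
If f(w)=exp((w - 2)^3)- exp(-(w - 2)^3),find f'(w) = (3*w^2*exp(2*w^3 - 12*w^2 + 24*w - 16) + 3*w^2 - 12*w*exp(2*w^3 - 12*w^2 + 24*w - 16) - 12*w + 12*exp(2*w^3 - 12*w^2 + 24*w - 16) + 12)*exp(-w^3 + 6*w^2 - 12*w + 8)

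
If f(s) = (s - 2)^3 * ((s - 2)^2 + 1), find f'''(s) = 60*s^2 - 240*s + 246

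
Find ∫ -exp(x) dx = -exp(x) + C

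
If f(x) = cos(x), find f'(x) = -sin(x)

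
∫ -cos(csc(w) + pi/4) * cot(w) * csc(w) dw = sin(csc(w) + pi/4) + C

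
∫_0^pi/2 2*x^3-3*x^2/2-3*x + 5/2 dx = (-1 + pi/2)^3*(pi/4 + 1) + 1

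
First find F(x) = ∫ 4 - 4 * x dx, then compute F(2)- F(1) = -2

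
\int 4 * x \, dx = 2*x^2 + C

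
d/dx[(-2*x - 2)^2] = 8*x + 8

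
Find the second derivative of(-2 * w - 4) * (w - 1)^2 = -12*w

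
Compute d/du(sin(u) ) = cos(u)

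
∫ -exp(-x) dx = exp(-x) + C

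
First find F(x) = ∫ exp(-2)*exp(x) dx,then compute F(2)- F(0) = 1 - exp(-2)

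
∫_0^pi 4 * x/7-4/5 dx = -4*pi/5 + 2*pi^2/7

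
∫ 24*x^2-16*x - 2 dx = 8*x^3 - 8*x^2 - 2*x + C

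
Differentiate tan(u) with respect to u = cos(u)^(-2)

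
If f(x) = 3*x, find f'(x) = 3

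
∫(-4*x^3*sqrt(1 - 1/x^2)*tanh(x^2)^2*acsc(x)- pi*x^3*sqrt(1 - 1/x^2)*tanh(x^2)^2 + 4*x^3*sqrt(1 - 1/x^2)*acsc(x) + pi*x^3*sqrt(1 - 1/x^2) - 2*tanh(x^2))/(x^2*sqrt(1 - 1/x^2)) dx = (4*acsc(x) + pi)*tanh(x^2)/2 + C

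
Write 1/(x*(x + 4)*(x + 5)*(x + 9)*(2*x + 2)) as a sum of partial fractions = 1/(2880*(x + 9)) - 1/(160*(x + 5)) + 1/(120*(x + 4)) - 1/(192*(x + 1)) + 1/(360*x)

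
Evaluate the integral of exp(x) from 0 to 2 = -1 + exp(2)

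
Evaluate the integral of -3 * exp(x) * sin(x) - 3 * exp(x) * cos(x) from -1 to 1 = -3*(exp(-1) + E)*sin(1)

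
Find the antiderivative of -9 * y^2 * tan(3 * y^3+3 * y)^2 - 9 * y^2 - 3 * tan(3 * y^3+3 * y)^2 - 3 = -tan(3*y*(y^2 + 1)) + C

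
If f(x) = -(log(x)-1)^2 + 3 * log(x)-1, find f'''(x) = (16 - 4*log(x))/x^3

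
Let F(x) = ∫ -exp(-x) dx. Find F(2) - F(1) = -exp(-1) + exp(-2)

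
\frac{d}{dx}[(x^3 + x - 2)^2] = 6*x^5 + 8*x^3 - 12*x^2 + 2*x - 4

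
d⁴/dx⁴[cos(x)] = cos(x)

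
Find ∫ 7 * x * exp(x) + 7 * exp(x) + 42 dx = 7*x*(exp(x) + 6) + C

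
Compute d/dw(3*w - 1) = 3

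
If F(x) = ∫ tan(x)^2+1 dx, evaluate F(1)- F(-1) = 2*tan(1)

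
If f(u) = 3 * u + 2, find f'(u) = 3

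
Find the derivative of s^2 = 2*s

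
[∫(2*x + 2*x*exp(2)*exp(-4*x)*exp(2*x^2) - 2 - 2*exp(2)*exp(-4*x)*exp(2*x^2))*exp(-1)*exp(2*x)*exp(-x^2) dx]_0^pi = -E - exp(-(-1 + pi)^2) + exp(-1) + exp((-1 + pi)^2)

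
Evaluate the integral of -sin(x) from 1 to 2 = -cos(1) + cos(2)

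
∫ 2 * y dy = y^2 + C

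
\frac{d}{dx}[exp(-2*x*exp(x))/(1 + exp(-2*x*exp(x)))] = (-2*x*exp(2*x*exp(x) + x) - 2*exp(2*x*exp(x) + x))/(exp(4*x*exp(x)) + 2*exp(2*x*exp(x)) + 1)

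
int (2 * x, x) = x^2 + C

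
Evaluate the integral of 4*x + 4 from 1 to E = -6 + 4*E + 2*exp(2)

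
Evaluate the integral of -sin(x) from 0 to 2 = -1 + cos(2)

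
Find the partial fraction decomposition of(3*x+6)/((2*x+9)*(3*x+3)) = 5/(7*(2*x + 9)) + 1/(7*(x + 1))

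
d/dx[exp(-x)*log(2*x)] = (-x*log(x) - x*log(2) + 1)*exp(-x)/x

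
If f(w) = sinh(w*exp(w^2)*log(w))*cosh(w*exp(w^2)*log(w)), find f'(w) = (2*w^2*log(w) + log(w) + 1)*exp(w^2)*cosh(2*w*exp(w^2)*log(w))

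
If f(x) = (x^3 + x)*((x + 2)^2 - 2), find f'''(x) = 60*x^2 + 96*x + 18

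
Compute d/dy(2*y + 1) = 2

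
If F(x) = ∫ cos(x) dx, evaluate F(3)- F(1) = -sin(1) + sin(3)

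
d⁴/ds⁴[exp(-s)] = exp(-s)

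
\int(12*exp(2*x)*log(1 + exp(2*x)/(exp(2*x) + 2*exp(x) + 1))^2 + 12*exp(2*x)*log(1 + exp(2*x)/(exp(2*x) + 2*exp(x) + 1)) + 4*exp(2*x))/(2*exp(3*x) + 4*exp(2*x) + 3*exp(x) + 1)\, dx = 2*log(1 + exp(2*x)/(exp(x) + 1)^2)^3 + 3*log(1 + exp(2*x)/(exp(x) + 1)^2)^2 + 2*log(1 + exp(2*x)/(exp(x) + 1)^2) + C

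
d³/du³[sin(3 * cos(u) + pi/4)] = 3*(9*sin(u)^2*cos(3*cos(u) + pi/4) - 9*sin(3*cos(u) + pi/4)*cos(u) + cos(3*cos(u) + pi/4))*sin(u)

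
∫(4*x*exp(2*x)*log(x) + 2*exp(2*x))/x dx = 2*exp(2*x)*log(x) + C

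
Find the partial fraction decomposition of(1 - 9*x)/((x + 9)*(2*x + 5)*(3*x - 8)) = -207/(1085*(3*x - 8)) - 94/(403*(2*x + 5)) + 82/(455*(x + 9))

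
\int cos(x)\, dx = sin(x) + C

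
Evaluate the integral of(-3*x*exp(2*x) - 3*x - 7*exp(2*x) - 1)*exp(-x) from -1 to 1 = -8*E + 8*exp(-1)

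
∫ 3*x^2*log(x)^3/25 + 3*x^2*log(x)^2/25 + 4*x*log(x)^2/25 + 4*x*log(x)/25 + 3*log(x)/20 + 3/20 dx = x*(4*x^2*log(x)^2 + 8*x*log(x) + 15)*log(x)/100 + C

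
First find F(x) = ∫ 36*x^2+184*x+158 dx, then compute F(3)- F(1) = 1364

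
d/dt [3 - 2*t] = -2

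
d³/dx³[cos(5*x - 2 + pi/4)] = 125*sin(5*x - 2 + pi/4)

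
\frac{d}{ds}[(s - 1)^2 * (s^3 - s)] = 5*s^4 - 8*s^3 + 4*s - 1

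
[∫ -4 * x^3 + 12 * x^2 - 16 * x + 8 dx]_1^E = -(2 + (-1 + E)^2)^2 + 4 + 2*(-1 + E)^2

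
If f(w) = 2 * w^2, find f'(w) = 4*w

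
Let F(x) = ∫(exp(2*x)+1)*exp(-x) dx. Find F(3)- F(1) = -E - exp(-3) + exp(-1) + exp(3)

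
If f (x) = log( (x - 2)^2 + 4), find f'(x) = (2*x - 4)/(x^2 - 4*x + 8)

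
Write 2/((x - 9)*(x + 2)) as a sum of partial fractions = -2/(11*(x + 2)) + 2/(11*(x - 9))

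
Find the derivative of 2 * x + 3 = 2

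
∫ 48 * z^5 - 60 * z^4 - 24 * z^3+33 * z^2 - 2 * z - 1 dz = 8*z^6 - 12*z^5 - 6*z^4 + 11*z^3 - z^2 - z + C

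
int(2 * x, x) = x^2 + C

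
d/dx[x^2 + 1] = 2*x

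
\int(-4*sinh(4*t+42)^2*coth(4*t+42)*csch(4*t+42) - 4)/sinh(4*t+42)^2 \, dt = coth(4*t + 42) + csch(4*t + 42) + C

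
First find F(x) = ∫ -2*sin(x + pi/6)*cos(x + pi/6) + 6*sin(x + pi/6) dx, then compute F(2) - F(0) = -(-3 + sqrt(3)/2)^2 + (-3 + cos(pi/6 + 2))^2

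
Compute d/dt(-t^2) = -2*t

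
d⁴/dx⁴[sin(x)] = sin(x)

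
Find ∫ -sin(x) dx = cos(x) + C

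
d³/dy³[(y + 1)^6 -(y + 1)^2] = 120*y^3 + 360*y^2 + 360*y + 120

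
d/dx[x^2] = 2*x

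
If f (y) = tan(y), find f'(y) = cos(y)^(-2)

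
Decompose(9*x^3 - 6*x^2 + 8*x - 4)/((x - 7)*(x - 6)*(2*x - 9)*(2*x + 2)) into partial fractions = 1169/(66*(2*x - 9)) + 27/(1232*(x + 1)) - 886/(21*(x - 6)) + 569/(16*(x - 7))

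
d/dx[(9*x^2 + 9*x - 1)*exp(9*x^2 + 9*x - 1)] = 162*x^3*exp(9*x^2 + 9*x - 1) + 243*x^2*exp(9*x^2 + 9*x - 1) + 81*x*exp(9*x^2 + 9*x - 1)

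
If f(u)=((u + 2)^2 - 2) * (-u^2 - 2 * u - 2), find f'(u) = -4*u^3 - 18*u^2 - 24*u - 12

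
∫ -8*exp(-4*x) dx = 2*exp(-4*x) + C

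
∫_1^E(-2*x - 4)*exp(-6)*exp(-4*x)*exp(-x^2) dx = -exp(-11) + exp(-(2 + E)^2 - 2)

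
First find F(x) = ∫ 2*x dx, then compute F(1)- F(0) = 1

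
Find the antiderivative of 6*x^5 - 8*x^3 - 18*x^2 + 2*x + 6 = x^6 - 2*x^4 - 6*x^3 + x^2 + 6*x + C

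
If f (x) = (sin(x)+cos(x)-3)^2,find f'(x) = 2*cos(2*x) - 6*sqrt(2)*cos(x + pi/4)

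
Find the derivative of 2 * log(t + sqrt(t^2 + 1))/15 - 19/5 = (2*t + 2*sqrt(t^2 + 1))/(15*t^2 + 15*t*sqrt(t^2 + 1) + 15)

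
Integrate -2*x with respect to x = -x^2 + C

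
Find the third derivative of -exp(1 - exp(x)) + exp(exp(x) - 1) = (exp(3*x) - 3*exp(2*x) + exp(x) + exp(x + 2*exp(x) - 2) + 3*exp(2*x + 2*exp(x) - 2) + exp(3*x + 2*exp(x) - 2))*exp(1 - exp(x))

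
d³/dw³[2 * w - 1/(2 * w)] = 3/w^4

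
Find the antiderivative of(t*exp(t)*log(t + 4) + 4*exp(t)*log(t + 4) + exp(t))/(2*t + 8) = exp(t)*log(t + 4)/2 + C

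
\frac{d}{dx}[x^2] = 2*x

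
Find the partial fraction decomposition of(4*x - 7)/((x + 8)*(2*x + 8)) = 39/(8*(x + 8)) - 23/(8*(x + 4))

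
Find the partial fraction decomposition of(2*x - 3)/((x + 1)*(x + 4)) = 11/(3*(x + 4)) - 5/(3*(x + 1))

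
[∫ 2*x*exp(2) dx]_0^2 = 4*exp(2)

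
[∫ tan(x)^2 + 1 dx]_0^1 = tan(1)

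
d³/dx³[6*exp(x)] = 6*exp(x)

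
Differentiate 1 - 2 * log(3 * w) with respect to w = -2/w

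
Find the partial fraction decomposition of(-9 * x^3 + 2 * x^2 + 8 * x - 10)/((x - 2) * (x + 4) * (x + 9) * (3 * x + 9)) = -6641/(990*(x + 9)) + 283/(45*(x + 4)) - 227/(90*(x + 3)) - 29/(495*(x - 2))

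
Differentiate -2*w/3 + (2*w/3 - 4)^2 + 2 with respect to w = 8*w/9 - 6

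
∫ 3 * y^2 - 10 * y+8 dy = y^3 - 5*y^2 + 8*y + C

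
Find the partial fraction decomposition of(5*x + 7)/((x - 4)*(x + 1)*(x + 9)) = -19/(52*(x + 9)) - 1/(20*(x + 1)) + 27/(65*(x - 4))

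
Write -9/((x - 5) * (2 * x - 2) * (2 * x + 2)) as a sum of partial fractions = -3/(16*(x + 1)) + 9/(32*(x - 1)) - 3/(32*(x - 5))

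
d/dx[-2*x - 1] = -2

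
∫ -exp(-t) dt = exp(-t) + C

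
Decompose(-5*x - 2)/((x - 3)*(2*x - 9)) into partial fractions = -49/(3*(2*x - 9)) + 17/(3*(x - 3))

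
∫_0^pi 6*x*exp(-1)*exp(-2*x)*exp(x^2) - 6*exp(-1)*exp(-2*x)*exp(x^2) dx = -3*exp(-1) + 3*exp(-2 + (-1 + pi)^2)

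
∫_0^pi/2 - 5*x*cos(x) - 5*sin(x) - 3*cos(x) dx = -5*pi/2 - 3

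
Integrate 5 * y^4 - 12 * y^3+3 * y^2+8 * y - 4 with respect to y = y^5 - 3*y^4 + y^3 + 4*y^2 - 4*y + C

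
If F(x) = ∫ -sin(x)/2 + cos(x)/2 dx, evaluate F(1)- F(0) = -1/2 + cos(1)/2 + sin(1)/2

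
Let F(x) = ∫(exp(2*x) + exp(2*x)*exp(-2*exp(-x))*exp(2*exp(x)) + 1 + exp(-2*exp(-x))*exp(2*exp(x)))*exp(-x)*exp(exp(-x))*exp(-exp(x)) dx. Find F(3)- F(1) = -exp(E - exp(-1)) - exp(-exp(3) + exp(-3)) + exp(-E + exp(-1)) + exp(-exp(-3) + exp(3))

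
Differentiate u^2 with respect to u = 2*u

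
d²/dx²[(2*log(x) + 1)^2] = (4 - 8*log(x))/x^2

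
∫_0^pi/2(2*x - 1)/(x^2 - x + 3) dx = -log(6) + log(-pi + pi^2/2 + 6)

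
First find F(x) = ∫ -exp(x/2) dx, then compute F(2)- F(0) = 2 - 2*E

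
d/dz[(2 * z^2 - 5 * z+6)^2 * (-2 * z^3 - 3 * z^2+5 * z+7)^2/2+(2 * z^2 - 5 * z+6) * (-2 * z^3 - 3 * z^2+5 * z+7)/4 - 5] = 80*z^9 - 144*z^8 - 352*z^7 + 1176*z^6 - 69*z^5 - 2830*z^4 + 2098*z^3 + 8331*z^2/4 - 4851*z/2 - 845/4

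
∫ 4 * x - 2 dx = 2*x^2 - 2*x + C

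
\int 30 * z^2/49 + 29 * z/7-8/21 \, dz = 10*z^3/49 + 29*z^2/14 - 8*z/21 + C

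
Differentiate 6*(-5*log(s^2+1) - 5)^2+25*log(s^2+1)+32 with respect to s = (600*s*log(s^2 + 1) + 650*s)/(s^2 + 1)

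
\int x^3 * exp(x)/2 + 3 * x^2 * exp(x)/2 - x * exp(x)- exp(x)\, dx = x*(x^2 - 2)*exp(x)/2 + C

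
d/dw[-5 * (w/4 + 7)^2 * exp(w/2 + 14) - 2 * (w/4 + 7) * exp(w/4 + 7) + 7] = -5*w^2*exp(w/2 + 14)/32 - w*exp(w/4 + 7)/8 - 75*w*exp(w/2 + 14)/8 - 4*exp(w/4 + 7) - 140*exp(w/2 + 14)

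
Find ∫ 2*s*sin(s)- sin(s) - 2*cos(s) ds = (1 - 2*s)*cos(s) + C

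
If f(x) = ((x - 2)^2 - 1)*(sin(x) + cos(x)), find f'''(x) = x^2*sin(x) - x^2*cos(x) - 10*x*sin(x) - 2*x*cos(x) + 9*sin(x) + 15*cos(x)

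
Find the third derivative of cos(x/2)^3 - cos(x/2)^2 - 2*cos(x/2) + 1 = -5*sin(x/2)/32 - sin(x)/2 + 27*sin(3*x/2)/32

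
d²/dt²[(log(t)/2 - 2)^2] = (5 - log(t))/(2*t^2)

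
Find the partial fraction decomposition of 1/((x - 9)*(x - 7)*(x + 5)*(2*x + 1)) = 8/(2565*(2*x + 1)) - 1/(1512*(x + 5)) - 1/(360*(x - 7)) + 1/(532*(x - 9))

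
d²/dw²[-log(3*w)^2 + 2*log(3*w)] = (2*log(w) - 4 + 2*log(3))/w^2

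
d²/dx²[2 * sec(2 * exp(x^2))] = 8*(-4*x^2*exp(x^2) + 8*x^2*exp(x^2)/cos(2*exp(x^2))^2 + 2*x^2*sin(2*exp(x^2))/cos(2*exp(x^2)) + sin(2*exp(x^2))/cos(2*exp(x^2)))*exp(x^2)/cos(2*exp(x^2))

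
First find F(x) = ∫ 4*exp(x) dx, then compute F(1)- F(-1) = -4*exp(-1) + 4*E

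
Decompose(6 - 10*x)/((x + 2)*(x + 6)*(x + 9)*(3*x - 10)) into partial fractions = -369/(8288*(3*x - 10)) - 32/(259*(x + 9)) + 11/(56*(x + 6)) - 13/(224*(x + 2))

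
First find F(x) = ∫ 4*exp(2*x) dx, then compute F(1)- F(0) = -2 + 2*exp(2)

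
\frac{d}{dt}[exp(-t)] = -exp(-t)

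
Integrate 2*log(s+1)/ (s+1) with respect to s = log(s + 1)^2 + C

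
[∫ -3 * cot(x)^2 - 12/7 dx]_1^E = 3*cot(E) - 3*cot(1) - 9/7 + 9*E/7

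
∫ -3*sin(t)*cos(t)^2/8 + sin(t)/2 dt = (cos(t)^2 - 4)*cos(t)/8 + C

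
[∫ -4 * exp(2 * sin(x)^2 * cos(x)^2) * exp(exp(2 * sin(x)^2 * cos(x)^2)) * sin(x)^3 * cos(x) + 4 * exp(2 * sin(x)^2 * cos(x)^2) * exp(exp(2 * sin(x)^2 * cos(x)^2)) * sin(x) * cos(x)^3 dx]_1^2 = -exp(exp((1 - cos(4))/4)) + exp(exp((1 - cos(8))/4))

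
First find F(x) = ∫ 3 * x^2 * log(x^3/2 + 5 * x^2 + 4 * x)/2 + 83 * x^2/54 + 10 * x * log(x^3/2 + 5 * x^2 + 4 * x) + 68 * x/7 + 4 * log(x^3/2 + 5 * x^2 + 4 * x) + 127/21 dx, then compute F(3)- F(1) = -19*log(19/2)/2 + 1856/567 + 141*log(141/2)/2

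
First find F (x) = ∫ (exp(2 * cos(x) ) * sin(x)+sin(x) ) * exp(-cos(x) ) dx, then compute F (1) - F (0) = -exp(cos(1)) - exp(-1) + exp(-cos(1)) + E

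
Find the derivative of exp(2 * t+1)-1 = 2*exp(2*t + 1)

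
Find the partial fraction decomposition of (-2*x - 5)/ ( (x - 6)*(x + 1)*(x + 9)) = 13/(120*(x + 9)) + 3/(56*(x + 1)) - 17/(105*(x - 6))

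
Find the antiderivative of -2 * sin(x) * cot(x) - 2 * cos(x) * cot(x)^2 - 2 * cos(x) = 2*cos(x)*cot(x) + C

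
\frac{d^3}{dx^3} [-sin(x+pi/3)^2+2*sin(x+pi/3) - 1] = -2*cos(x + pi/3) + 4*cos(2*x + pi/6)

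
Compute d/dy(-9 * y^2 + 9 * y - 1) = 9 - 18*y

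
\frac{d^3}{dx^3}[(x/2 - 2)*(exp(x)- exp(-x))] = (x*exp(2*x) + x - exp(2*x) - 7)*exp(-x)/2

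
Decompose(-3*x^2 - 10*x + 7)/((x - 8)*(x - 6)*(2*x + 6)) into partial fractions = 5/(99*(x + 3)) + 161/(36*(x - 6)) - 265/(44*(x - 8))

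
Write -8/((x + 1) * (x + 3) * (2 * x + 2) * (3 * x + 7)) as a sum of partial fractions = -27/(8*(3*x + 7)) + 1/(2*(x + 3)) + 5/(8*(x + 1)) - 1/(2*(x + 1)^2)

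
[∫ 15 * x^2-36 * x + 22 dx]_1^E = -21 + (2 + 5*E)*((-2 + E)^2 + 2)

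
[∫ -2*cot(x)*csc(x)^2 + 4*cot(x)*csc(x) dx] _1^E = -(-2 + csc(1))^2 + (-2 + csc(E))^2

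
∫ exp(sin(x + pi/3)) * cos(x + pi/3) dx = exp(sin(x + pi/3)) + C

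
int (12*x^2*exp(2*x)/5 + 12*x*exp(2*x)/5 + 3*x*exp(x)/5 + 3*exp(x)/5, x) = 3*x*(2*x*exp(x) + 1)*exp(x)/5 + C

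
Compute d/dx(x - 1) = 1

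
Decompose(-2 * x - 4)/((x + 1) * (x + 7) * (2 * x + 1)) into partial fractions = -12/(13*(2*x + 1)) + 5/(39*(x + 7)) + 1/(3*(x + 1))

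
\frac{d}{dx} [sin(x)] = cos(x)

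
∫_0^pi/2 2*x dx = pi^2/4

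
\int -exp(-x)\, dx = exp(-x) + C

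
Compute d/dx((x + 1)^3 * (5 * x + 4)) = 20*x^3 + 57*x^2 + 54*x + 17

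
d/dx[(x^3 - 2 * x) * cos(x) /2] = -x^3*sin(x)/2 + 3*x^2*cos(x)/2 + x*sin(x) - cos(x)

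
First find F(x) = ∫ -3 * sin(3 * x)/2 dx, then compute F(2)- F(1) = cos(6)/2 - cos(3)/2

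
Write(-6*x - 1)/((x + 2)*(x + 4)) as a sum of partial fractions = -23/(2*(x + 4)) + 11/(2*(x + 2))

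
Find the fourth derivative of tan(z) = 24*tan(z)^5 + 40*tan(z)^3 + 16*tan(z)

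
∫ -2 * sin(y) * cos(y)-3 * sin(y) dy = (cos(y) + 3)*cos(y) + C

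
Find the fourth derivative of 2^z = 2^z*log(2)^4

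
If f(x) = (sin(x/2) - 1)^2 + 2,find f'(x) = sin(x)/2 - cos(x/2)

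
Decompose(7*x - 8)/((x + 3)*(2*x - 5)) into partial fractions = 19/(11*(2*x - 5)) + 29/(11*(x + 3))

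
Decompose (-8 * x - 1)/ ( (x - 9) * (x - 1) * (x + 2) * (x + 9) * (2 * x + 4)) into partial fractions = 71/(17640*(x + 9)) - 97/(11858*(x + 2)) + 5/(154*(x + 2)^2) + 1/(160*(x - 1)) - 73/(34848*(x - 9))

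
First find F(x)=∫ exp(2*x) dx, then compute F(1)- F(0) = E*(E - exp(-1))/2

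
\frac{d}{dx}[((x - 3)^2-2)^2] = 4*x^3 - 36*x^2 + 100*x - 84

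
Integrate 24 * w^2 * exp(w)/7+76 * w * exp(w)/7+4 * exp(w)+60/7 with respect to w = 2*(6*w + 7)*(2*w*exp(w) + 5)/7 + C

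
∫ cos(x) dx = sin(x) + C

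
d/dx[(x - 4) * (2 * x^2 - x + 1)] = 6*x^2 - 18*x + 5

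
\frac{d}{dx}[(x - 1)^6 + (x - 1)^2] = 6*x^5 - 30*x^4 + 60*x^3 - 60*x^2 + 32*x - 8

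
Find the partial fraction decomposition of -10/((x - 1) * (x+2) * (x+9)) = -1/(7*(x + 9)) + 10/(21*(x + 2)) - 1/(3*(x - 1))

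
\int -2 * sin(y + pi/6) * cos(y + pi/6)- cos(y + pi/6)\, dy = -(sin(y + pi/6) + 1)*sin(y + pi/6) + C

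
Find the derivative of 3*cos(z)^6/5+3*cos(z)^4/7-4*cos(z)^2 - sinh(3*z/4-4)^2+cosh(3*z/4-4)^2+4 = 2*(-9*cos(z)^4/5 - 6*cos(z)^2/7 + 4)*sin(z)*cos(z)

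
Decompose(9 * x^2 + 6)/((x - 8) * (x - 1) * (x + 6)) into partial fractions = 165/(49*(x + 6)) - 15/(49*(x - 1)) + 291/(49*(x - 8))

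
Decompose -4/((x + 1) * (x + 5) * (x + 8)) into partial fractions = -4/(21*(x + 8)) + 1/(3*(x + 5)) - 1/(7*(x + 1))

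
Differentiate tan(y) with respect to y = cos(y)^(-2)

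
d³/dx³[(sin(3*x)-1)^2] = -108*sin(6*x) + 54*cos(3*x)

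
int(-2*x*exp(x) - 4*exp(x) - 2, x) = -2*(x + 1)*(exp(x) + 1) + C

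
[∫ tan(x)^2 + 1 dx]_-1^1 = 2*tan(1)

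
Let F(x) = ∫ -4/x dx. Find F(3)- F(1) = -4*log(6) + 4*log(2)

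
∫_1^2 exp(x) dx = -E + exp(2)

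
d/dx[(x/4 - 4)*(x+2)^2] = 3*x^2/4 - 6*x - 15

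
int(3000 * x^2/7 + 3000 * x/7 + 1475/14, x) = 1000*x^3/7 + 1500*x^2/7 + 1475*x/14 + C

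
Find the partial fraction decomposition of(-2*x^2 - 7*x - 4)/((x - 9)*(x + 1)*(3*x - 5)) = 191/(176*(3*x - 5)) + 1/(80*(x + 1)) - 229/(220*(x - 9))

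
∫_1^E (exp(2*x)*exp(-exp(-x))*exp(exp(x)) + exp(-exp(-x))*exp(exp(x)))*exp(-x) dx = -exp(E - exp(-1)) + exp(-exp(-E) + exp(E))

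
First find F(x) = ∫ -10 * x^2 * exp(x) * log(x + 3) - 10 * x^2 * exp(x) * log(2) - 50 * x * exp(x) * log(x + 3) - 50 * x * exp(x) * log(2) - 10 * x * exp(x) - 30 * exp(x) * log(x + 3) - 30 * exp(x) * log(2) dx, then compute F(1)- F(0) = -40*E*log(8)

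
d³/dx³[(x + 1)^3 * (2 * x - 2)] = 48*x + 24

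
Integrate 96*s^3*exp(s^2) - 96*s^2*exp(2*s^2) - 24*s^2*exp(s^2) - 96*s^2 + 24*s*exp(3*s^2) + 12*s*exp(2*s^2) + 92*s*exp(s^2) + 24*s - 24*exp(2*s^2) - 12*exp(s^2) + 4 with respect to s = 4*s - 4*(2*s - exp(s^2))^3 + 3*(2*s - exp(s^2))^2 - 2*exp(s^2) + C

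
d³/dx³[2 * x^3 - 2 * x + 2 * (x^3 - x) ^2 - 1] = 240*x^3 - 96*x + 12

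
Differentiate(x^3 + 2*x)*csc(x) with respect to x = (-x^3*cos(x)/sin(x) + 3*x^2 - 2*x*cos(x)/sin(x) + 2)/sin(x)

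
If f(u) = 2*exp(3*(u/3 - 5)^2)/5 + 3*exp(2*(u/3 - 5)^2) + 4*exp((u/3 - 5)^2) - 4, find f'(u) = 8*u*exp(u^2/9 - 10*u/3 + 25)/9 + 4*u*exp(2*u^2/9 - 20*u/3 + 50)/3 + 4*u*exp(u^2/3 - 10*u + 75)/15 - 40*exp(u^2/9 - 10*u/3 + 25)/3 - 20*exp(2*u^2/9 - 20*u/3 + 50) - 4*exp(u^2/3 - 10*u + 75)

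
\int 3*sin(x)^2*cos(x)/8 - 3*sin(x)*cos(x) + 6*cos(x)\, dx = (sin(x) - 4)^3/8 + C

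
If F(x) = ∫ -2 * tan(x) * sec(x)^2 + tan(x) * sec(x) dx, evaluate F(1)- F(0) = -sec(1)^2 + sec(1)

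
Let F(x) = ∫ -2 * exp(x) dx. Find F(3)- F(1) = -2*exp(3) + 2*E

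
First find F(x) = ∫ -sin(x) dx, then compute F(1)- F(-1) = 0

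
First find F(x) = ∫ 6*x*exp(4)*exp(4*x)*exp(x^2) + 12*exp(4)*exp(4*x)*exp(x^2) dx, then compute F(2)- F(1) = -3*exp(9) + 3*exp(16)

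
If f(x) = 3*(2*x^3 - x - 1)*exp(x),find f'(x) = 6*x^3*exp(x) + 18*x^2*exp(x) - 3*x*exp(x) - 6*exp(x)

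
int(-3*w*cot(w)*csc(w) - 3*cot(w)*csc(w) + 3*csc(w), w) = (3*w + 3)*csc(w) + C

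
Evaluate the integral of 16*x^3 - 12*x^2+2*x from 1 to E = -1 + (-E + 2*exp(2))^2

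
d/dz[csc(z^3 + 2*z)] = -2*(3*z^2 + 2)*cos(z*(z^2 + 2))/(1 - cos(2*z*(z^2 + 2)))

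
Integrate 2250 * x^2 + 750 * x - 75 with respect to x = 750*x^3 + 375*x^2 - 75*x + C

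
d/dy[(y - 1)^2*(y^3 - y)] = 5*y^4 - 8*y^3 + 4*y - 1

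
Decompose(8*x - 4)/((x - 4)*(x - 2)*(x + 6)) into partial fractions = -13/(20*(x + 6)) - 3/(4*(x - 2)) + 7/(5*(x - 4))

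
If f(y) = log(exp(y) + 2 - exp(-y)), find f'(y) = (exp(2*y) + 1)/(exp(2*y) + 2*exp(y) - 1)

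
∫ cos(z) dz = sin(z) + C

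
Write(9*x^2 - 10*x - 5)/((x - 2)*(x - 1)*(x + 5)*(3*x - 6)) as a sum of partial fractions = -15/(49*(x + 5)) - 1/(3*(x - 1)) + 94/(147*(x - 2)) + 11/(21*(x - 2)^2)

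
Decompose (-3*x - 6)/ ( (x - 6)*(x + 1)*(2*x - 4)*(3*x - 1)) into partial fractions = -189/(680*(3*x - 1)) + 1/(56*(x + 1)) + 1/(10*(x - 2)) - 3/(119*(x - 6))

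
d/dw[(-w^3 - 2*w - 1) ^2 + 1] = 6*w^5 + 16*w^3 + 6*w^2 + 8*w + 4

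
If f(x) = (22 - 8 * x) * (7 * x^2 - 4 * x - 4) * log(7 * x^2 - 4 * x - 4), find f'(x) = -168*x^2*log(7*x^2 - 4*x - 4) - 112*x^2 + 372*x*log(7*x^2 - 4*x - 4) + 340*x - 56*log(7*x^2 - 4*x - 4) - 88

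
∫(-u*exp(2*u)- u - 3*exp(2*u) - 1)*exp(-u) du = -2*(u + 2)*sinh(u) + C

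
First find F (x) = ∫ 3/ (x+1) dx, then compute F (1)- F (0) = log(8)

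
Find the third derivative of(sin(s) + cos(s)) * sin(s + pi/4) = -4*sqrt(2)*cos(2*s)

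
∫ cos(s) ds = sin(s) + C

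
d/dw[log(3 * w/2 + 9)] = 1/(w + 6)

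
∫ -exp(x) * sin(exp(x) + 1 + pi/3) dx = cos(exp(x) + 1 + pi/3) + C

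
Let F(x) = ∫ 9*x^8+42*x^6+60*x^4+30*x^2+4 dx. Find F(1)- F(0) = 33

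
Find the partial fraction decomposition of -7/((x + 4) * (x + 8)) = 7/(4*(x + 8)) - 7/(4*(x + 4))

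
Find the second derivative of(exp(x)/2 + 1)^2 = exp(2*x) + exp(x)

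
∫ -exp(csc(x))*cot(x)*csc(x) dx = exp(csc(x)) + C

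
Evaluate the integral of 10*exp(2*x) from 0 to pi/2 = -5 + 5*exp(pi)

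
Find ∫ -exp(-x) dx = exp(-x) + C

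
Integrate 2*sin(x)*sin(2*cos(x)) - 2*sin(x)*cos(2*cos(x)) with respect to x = sqrt(2)*sin(2*cos(x) + pi/4) + C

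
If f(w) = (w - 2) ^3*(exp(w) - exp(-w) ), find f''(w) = (w^3*exp(2*w) - w^3 + 12*w^2 - 6*w*exp(2*w) - 42*w + 4*exp(2*w) + 44)*exp(-w)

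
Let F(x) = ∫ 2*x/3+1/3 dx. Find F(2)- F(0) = 2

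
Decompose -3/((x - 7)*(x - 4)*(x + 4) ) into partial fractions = -3/(88*(x + 4)) + 1/(8*(x - 4)) - 1/(11*(x - 7))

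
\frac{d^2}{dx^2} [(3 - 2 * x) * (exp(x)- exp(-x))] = (-2*x*exp(2*x) + 2*x - exp(2*x) - 7)*exp(-x)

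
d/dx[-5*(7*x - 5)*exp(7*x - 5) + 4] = -245*x*exp(7*x - 5) + 140*exp(7*x - 5)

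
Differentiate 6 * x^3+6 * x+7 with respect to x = 18*x^2 + 6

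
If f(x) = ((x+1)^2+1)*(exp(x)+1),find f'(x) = x^2*exp(x) + 4*x*exp(x) + 2*x + 4*exp(x) + 2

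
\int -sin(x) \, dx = cos(x) + C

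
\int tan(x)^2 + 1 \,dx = tan(x) + C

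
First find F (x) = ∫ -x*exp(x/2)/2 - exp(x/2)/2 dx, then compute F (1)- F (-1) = -2*exp(-1/2)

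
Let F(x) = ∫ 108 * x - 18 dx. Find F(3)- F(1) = 396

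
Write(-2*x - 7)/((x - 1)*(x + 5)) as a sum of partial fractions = -1/(2*(x + 5)) - 3/(2*(x - 1))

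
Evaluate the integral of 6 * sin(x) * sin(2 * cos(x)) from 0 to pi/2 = 3 - 3*cos(2)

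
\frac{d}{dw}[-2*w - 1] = -2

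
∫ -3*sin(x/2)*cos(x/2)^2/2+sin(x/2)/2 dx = (cos(x) - 1)*cos(x/2)/2 + C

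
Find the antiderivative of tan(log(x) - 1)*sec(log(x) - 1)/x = sec(log(x) - 1) + C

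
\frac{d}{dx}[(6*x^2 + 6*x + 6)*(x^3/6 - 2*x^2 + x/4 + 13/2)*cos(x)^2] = -x^5*sin(2*x) + 11*x^4*sin(2*x) + 5*x^4*cos(x)^2 + 19*x^3*sin(2*x)/2 - 44*x^3*cos(x)^2 - 57*x^2*sin(2*x)/2 - 57*x^2*cos(x)^2/2 - 81*x*sin(2*x)/2 + 57*x*cos(x)^2 - 39*sin(2*x) + 81*cos(x)^2/2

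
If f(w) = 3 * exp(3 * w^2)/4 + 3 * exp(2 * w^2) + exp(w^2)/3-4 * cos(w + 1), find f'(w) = 9*w*exp(3*w^2)/2 + 12*w*exp(2*w^2) + 2*w*exp(w^2)/3 + 4*sin(w + 1)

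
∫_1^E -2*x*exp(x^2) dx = E - exp(exp(2))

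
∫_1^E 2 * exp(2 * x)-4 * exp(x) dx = -(-2 + E)^2 + (-2 + exp(E))^2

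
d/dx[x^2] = 2*x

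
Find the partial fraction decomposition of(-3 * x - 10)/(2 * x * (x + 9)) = -17/(18*(x + 9)) - 5/(9*x)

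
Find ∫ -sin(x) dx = cos(x) + C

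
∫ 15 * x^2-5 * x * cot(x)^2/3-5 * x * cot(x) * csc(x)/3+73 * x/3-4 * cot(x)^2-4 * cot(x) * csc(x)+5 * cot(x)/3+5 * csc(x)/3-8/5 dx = (x/3 + 4/5)*(15*x^2 + 3*x + 5*cot(x) + 5*csc(x)) + C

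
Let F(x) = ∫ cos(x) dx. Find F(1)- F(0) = sin(1)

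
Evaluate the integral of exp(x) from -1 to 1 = E - exp(-1)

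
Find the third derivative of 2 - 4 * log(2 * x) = -8/x^3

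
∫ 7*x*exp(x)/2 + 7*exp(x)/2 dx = 7*x*exp(x)/2 + C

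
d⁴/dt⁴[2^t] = 2^t*log(2)^4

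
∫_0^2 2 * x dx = 4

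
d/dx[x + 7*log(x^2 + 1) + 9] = (x^2 + 14*x + 1)/(x^2 + 1)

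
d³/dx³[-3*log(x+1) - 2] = -6/(x^3 + 3*x^2 + 3*x + 1)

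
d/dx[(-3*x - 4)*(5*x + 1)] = -30*x - 23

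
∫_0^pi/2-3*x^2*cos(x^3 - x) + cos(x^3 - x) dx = cos(pi^3/8)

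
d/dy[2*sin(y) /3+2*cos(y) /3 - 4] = -2*sin(y)/3 + 2*cos(y)/3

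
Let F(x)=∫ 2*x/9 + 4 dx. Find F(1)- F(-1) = 8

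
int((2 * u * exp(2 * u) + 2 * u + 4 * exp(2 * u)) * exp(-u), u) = 4*(u + 1)*sinh(u) + C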